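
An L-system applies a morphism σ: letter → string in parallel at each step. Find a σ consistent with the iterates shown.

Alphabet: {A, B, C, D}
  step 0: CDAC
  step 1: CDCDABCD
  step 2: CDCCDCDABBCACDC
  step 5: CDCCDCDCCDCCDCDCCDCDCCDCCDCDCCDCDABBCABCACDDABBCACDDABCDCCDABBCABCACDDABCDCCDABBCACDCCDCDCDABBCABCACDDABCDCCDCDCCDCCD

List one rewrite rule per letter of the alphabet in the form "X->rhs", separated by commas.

  step 1 ⇒ step 2: CDCDABCD ⇒ CD·C·CD·C·DAB·BCA·CD·C
    A ↦ DAB
    B ↦ BCA
    C ↦ CD
    D ↦ C

A->DAB, B->BCA, C->CD, D->C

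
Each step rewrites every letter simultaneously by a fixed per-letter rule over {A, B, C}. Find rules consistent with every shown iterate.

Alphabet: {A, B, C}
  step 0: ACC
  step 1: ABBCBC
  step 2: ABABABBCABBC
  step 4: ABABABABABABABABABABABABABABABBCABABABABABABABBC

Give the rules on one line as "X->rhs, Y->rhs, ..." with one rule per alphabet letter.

  step 1 ⇒ step 2: ABBCBC ⇒ AB·AB·AB·BC·AB·BC
    A ↦ AB
    B ↦ AB
    C ↦ BC

A->AB, B->AB, C->BC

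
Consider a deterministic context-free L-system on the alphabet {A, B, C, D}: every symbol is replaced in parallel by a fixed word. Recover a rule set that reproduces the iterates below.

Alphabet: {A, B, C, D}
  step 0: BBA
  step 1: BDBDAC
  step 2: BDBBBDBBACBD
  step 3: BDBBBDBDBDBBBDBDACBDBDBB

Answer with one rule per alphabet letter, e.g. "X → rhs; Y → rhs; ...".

A->AC, B->BD, C->BD, D->BB

  step 2 ⇒ step 3: BDBBBDBBACBD ⇒ BD·BB·BD·BD·BD·BB·BD·BD·AC·BD·BD·BB
    A ↦ AC
    B ↦ BD
    C ↦ BD
    D ↦ BB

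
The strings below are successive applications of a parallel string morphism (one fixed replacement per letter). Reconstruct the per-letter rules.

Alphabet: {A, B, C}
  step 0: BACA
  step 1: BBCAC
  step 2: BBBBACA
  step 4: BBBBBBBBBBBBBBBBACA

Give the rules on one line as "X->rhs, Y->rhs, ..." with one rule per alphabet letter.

A->C, B->BB, C->A

  step 1 ⇒ step 2: BBCAC ⇒ BB·BB·A·C·A
    A ↦ C
    B ↦ BB
    C ↦ A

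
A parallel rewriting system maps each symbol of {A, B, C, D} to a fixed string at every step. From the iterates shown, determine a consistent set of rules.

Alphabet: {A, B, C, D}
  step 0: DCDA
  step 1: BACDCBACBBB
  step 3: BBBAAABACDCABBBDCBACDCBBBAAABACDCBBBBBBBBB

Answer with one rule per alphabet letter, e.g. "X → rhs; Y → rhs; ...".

  step 0 ⇒ step 1: DCDA ⇒ BAC·DC·BAC·BBB
    A ↦ BBB
    C ↦ DC
    D ↦ BAC
    B ↦ A  (constrained at step 1)

A->BBB, B->A, C->DC, D->BAC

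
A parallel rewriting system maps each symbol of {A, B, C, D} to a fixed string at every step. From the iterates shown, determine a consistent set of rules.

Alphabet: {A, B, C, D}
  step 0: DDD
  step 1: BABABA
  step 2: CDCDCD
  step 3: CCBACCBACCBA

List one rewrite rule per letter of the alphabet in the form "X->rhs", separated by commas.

A->D, B->C, C->CC, D->BA

  step 2 ⇒ step 3: CDCDCD ⇒ CC·BA·CC·BA·CC·BA
    C ↦ CC
    D ↦ BA
  step 1 ⇒ step 2: BABABA ⇒ C·D·C·D·C·D
    A ↦ D
  step 1 ⇒ step 2: BABABA ⇒ C·D·C·D·C·D
    B ↦ C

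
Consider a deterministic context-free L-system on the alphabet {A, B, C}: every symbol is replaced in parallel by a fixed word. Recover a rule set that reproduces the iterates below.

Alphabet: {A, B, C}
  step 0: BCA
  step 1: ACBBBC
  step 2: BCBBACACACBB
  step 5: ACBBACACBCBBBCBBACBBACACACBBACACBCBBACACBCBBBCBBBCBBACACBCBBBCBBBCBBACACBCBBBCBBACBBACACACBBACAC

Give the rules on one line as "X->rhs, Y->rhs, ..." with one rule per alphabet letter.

  step 1 ⇒ step 2: ACBBBC ⇒ BC·BB·AC·AC·AC·BB
    A ↦ BC
    B ↦ AC
    C ↦ BB

A->BC, B->AC, C->BB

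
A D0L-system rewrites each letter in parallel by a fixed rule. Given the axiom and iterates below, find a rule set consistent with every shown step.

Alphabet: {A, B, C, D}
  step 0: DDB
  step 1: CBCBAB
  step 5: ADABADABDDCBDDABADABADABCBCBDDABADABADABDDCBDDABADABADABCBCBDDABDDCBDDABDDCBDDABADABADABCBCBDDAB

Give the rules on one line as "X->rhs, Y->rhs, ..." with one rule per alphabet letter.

  step 0 ⇒ step 1: DDB ⇒ CB·CB·AB
    B ↦ AB
    D ↦ CB
    A ↦ DD  (constrained at step 1)
    C ↦ AD  (constrained at step 1)

A->DD, B->AB, C->AD, D->CB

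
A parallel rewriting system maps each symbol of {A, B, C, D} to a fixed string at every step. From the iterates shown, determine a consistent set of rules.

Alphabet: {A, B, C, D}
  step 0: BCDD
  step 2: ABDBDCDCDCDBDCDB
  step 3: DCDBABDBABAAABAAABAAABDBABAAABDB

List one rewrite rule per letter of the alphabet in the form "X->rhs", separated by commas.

A->DC, B->DB, C->AA, D->AB

  step 2 ⇒ step 3: ABDBDCDCDCDBDCDB ⇒ DC·DB·AB·DB·AB·AA·AB·AA·AB·AA·AB·DB·AB·AA·AB·DB
    A ↦ DC
    B ↦ DB
    C ↦ AA
    D ↦ AB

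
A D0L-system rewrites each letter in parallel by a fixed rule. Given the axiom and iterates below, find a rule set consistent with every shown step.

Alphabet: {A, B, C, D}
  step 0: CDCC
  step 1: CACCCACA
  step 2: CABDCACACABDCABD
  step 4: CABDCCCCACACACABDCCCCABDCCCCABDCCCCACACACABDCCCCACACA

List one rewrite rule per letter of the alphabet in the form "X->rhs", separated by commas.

A->BD, B->C, C->CA, D->CC

  step 1 ⇒ step 2: CACCCACA ⇒ CA·BD·CA·CA·CA·BD·CA·BD
    A ↦ BD
    C ↦ CA
    B ↦ C  (constrained at step 2)
  step 0 ⇒ step 1: CDCC ⇒ CA·CC·CA·CA
    D ↦ CC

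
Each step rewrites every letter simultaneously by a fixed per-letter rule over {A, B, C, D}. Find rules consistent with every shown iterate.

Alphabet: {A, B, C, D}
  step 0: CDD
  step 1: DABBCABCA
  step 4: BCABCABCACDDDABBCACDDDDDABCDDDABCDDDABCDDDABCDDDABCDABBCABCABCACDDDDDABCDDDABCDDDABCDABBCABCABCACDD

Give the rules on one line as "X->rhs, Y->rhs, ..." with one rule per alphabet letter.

  step 0 ⇒ step 1: CDD ⇒ DAB·BCA·BCA
    C ↦ DAB
    D ↦ BCA
    A ↦ C  (constrained at step 1)
    B ↦ DD  (constrained at step 1)

A->C, B->DD, C->DAB, D->BCA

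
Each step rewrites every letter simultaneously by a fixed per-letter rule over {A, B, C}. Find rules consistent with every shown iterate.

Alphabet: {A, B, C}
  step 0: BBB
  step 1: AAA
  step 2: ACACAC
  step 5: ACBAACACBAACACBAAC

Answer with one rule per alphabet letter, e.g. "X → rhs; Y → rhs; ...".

  step 1 ⇒ step 2: AAA ⇒ AC·AC·AC
    A ↦ AC
  step 0 ⇒ step 1: BBB ⇒ A·A·A
    B ↦ A
    C ↦ B  (constrained at step 2)

A->AC, B->A, C->B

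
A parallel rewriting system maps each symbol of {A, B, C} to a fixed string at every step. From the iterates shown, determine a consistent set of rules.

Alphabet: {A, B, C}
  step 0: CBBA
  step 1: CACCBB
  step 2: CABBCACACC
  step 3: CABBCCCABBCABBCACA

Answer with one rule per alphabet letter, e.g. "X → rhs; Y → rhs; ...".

A->BB, B->C, C->CA

  step 2 ⇒ step 3: CABBCACACC ⇒ CA·BB·C·C·CA·BB·CA·BB·CA·CA
    A ↦ BB
    B ↦ C
    C ↦ CA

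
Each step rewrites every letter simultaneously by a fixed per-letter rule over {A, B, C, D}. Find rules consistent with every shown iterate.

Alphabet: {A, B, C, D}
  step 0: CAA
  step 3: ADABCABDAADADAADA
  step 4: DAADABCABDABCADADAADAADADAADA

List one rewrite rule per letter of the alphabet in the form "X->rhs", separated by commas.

A->DA, B->BC, C->AB, D->A

  step 3 ⇒ step 4: ADABCABDAADADAADA ⇒ DA·A·DA·BC·AB·DA·BC·A·DA·DA·A·DA·A·DA·DA·A·DA
    A ↦ DA
    B ↦ BC
    C ↦ AB
    D ↦ A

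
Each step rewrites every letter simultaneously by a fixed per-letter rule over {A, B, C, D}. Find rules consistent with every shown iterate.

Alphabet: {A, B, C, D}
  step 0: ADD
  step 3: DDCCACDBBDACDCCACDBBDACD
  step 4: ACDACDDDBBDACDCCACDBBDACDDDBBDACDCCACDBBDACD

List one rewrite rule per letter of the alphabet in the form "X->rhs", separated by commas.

A->BB, B->C, C->D, D->ACD

  step 3 ⇒ step 4: DDCCACDBBDACDCCACDBBDACD ⇒ ACD·ACD·D·D·BB·D·ACD·C·C·ACD·BB·D·ACD·D·D·BB·D·ACD·C·C·ACD·BB·D·ACD
    A ↦ BB
    B ↦ C
    C ↦ D
    D ↦ ACD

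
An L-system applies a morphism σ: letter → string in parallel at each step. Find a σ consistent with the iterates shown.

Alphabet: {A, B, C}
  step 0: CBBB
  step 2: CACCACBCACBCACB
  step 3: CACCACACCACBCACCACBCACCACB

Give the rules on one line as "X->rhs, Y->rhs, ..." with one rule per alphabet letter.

A->C, B->CB, C->CA

  step 2 ⇒ step 3: CACCACBCACBCACB ⇒ CA·C·CA·CA·C·CA·CB·CA·C·CA·CB·CA·C·CA·CB
    A ↦ C
    B ↦ CB
    C ↦ CA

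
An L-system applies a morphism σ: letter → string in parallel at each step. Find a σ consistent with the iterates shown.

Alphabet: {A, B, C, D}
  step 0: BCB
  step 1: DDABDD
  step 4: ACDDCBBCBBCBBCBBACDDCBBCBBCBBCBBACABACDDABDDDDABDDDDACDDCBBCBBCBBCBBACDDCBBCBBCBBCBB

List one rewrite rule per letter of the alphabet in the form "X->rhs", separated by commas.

  step 0 ⇒ step 1: BCB ⇒ DD·AB·DD
    B ↦ DD
    C ↦ AB
    A ↦ AC  (constrained at step 1)
    D ↦ CBB  (constrained at step 1)

A->AC, B->DD, C->AB, D->CBB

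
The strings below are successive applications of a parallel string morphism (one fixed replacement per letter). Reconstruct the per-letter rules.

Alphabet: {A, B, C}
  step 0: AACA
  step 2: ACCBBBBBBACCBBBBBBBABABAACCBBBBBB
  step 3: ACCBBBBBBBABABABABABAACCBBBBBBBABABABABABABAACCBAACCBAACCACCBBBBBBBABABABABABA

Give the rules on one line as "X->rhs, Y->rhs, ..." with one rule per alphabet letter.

  step 2 ⇒ step 3: ACCBBBBBBACCBBBBBBBABABAACCBBBBBB ⇒ ACC·BBB·BBB·BA·BA·BA·BA·BA·BA·ACC·BBB·BBB·BA·BA·BA·BA·BA·BA·BA·ACC·BA·ACC·BA·ACC·ACC·BBB·BBB·BA·BA·BA·BA·BA·BA
    A ↦ ACC
    B ↦ BA
    C ↦ BBB

A->ACC, B->BA, C->BBB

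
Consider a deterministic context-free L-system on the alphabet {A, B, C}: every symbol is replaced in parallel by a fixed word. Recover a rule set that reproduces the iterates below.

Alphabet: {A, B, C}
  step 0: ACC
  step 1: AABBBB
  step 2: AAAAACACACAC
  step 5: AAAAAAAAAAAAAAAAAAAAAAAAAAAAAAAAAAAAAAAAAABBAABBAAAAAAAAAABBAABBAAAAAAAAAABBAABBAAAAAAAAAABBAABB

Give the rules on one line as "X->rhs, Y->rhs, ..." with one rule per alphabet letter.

  step 1 ⇒ step 2: AABBBB ⇒ AA·AA·AC·AC·AC·AC
    A ↦ AA
    B ↦ AC
  step 0 ⇒ step 1: ACC ⇒ AA·BB·BB
    C ↦ BB

A->AA, B->AC, C->BB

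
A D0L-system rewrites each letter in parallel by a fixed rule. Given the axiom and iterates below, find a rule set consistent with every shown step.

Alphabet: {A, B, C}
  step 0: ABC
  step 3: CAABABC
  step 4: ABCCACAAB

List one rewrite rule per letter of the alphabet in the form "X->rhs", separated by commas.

A->C, B->A, C->AB

  step 3 ⇒ step 4: CAABABC ⇒ AB·C·C·A·C·A·AB
    A ↦ C
    B ↦ A
    C ↦ AB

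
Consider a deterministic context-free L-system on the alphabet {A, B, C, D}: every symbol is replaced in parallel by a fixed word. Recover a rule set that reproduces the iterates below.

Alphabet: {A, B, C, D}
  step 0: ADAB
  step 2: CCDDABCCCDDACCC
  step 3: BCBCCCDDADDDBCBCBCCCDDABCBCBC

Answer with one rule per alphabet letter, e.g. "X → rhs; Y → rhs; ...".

  step 2 ⇒ step 3: CCDDABCCCDDACCC ⇒ BC·BC·C·C·DDA·DDD·BC·BC·BC·C·C·DDA·BC·BC·BC
    A ↦ DDA
    B ↦ DDD
    C ↦ BC
    D ↦ C

A->DDA, B->DDD, C->BC, D->C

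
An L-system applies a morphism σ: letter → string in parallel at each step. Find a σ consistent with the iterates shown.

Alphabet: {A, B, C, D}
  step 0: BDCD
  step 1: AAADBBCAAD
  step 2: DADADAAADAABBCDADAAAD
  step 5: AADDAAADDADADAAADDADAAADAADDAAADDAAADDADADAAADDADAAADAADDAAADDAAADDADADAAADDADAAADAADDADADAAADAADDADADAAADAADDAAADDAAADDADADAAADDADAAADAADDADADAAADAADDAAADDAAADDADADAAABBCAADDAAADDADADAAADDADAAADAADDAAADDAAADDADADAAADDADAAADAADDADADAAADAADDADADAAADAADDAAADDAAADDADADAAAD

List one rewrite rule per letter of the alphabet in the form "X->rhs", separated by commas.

A->DA, B->A, C->BBC, D->AAD

  step 1 ⇒ step 2: AAADBBCAAD ⇒ DA·DA·DA·AAD·A·A·BBC·DA·DA·AAD
    A ↦ DA
    B ↦ A
    C ↦ BBC
    D ↦ AAD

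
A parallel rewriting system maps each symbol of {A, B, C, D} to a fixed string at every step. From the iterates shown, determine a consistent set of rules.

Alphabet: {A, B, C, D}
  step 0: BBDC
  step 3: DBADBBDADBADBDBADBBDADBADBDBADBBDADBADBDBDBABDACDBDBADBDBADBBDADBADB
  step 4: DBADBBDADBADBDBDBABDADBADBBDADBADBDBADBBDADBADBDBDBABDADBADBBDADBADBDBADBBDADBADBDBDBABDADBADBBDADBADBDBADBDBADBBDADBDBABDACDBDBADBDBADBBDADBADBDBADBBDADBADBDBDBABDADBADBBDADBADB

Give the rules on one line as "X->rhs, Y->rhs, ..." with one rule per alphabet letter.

  step 3 ⇒ step 4: DBADBBDADBADBDBADBBDADBADBDBADBBDADBADBDBDBABDACDBDBADBDBADBBDADBADB ⇒ DBA·DB·BDA·DBA·DB·DB·DBA·BDA·DBA·DB·BDA·DBA·DB·DBA·DB·BDA·DBA·DB·DB·DBA·BDA·DBA·DB·BDA·DBA·DB·DBA·DB·BDA·DBA·DB·DB·DBA·BDA·DBA·DB·BDA·DBA·DB·DBA·DB·DBA·DB·BDA·DB·DBA·BDA·CDB·DBA·DB·DBA·DB·BDA·DBA·DB·DBA·DB·BDA·DBA·DB·DB·DBA·BDA·DBA·DB·BDA·DBA·DB
    A ↦ BDA
    B ↦ DB
    C ↦ CDB
    D ↦ DBA

A->BDA, B->DB, C->CDB, D->DBA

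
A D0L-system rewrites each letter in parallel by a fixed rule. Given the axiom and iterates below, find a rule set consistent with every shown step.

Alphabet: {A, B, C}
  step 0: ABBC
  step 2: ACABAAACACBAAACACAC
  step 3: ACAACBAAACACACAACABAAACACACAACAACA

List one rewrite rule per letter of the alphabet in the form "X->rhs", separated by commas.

  step 2 ⇒ step 3: ACABAAACACBAAACACAC ⇒ AC·A·AC·BAA·AC·AC·AC·A·AC·A·BAA·AC·AC·AC·A·AC·A·AC·A
    A ↦ AC
    B ↦ BAA
    C ↦ A

A->AC, B->BAA, C->A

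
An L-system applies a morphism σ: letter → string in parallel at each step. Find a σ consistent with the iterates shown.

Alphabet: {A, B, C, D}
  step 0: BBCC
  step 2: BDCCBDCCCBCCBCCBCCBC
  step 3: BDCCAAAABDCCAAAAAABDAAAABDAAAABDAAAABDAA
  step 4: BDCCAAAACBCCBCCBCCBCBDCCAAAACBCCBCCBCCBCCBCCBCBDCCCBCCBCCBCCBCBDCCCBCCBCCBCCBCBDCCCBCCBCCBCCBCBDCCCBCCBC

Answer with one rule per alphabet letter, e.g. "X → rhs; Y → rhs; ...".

A->CBC, B->BD, C->AA, D->CC

  step 3 ⇒ step 4: BDCCAAAABDCCAAAAAABDAAAABDAAAABDAAAABDAA ⇒ BD·CC·AA·AA·CBC·CBC·CBC·CBC·BD·CC·AA·AA·CBC·CBC·CBC·CBC·CBC·CBC·BD·CC·CBC·CBC·CBC·CBC·BD·CC·CBC·CBC·CBC·CBC·BD·CC·CBC·CBC·CBC·CBC·BD·CC·CBC·CBC
    A ↦ CBC
    B ↦ BD
    C ↦ AA
    D ↦ CC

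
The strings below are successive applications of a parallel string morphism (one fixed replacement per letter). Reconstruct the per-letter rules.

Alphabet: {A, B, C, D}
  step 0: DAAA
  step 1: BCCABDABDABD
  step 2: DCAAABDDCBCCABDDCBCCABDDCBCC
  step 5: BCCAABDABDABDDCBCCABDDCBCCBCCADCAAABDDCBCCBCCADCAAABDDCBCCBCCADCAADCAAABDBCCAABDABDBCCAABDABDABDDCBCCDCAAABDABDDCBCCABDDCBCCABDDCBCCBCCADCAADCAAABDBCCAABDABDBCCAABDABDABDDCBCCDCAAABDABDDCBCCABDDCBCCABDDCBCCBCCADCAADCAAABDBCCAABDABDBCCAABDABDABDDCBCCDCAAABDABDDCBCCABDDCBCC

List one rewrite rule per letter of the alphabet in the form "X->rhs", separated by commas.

  step 1 ⇒ step 2: BCCABDABDABD ⇒ DC·A·A·ABD·DC·BCC·ABD·DC·BCC·ABD·DC·BCC
    A ↦ ABD
    B ↦ DC
    C ↦ A
    D ↦ BCC

A->ABD, B->DC, C->A, D->BCC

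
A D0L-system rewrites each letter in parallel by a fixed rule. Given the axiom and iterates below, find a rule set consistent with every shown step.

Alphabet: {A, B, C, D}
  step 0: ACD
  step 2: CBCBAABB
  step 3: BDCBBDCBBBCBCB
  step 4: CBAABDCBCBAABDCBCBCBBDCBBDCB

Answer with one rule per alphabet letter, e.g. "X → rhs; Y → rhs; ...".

A->B, B->CB, C->BD, D->AA

  step 3 ⇒ step 4: BDCBBDCBBBCBCB ⇒ CB·AA·BD·CB·CB·AA·BD·CB·CB·CB·BD·CB·BD·CB
    B ↦ CB
    C ↦ BD
    D ↦ AA
  step 2 ⇒ step 3: CBCBAABB ⇒ BD·CB·BD·CB·B·B·CB·CB
    A ↦ B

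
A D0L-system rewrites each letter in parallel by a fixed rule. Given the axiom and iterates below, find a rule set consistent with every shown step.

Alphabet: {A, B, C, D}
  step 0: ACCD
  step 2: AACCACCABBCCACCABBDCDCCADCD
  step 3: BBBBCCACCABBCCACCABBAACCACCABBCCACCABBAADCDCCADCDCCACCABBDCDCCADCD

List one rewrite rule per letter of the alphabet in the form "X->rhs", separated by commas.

  step 2 ⇒ step 3: AACCACCABBCCACCABBDCDCCADCD ⇒ BB·BB·CCA·CCA·BB·CCA·CCA·BB·A·A·CCA·CCA·BB·CCA·CCA·BB·A·A·DCD·CCA·DCD·CCA·CCA·BB·DCD·CCA·DCD
    A ↦ BB
    B ↦ A
    C ↦ CCA
    D ↦ DCD

A->BB, B->A, C->CCA, D->DCD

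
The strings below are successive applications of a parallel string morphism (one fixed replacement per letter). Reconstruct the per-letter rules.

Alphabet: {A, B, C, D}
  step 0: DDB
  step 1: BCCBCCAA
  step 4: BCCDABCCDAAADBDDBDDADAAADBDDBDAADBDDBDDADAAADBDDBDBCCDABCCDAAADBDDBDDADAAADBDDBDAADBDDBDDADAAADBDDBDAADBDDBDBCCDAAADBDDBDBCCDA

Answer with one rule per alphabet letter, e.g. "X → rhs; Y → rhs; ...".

  step 0 ⇒ step 1: DDB ⇒ BCC·BCC·AA
    B ↦ AA
    D ↦ BCC
    A ↦ DA  (constrained at step 1)
    C ↦ DBD  (constrained at step 1)

A->DA, B->AA, C->DBD, D->BCC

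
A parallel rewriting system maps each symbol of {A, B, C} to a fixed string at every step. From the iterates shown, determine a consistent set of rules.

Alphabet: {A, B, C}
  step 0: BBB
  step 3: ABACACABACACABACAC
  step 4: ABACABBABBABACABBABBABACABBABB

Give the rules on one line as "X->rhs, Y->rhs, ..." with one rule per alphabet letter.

A->AB, B->AC, C->B

  step 3 ⇒ step 4: ABACACABACACABACAC ⇒ AB·AC·AB·B·AB·B·AB·AC·AB·B·AB·B·AB·AC·AB·B·AB·B
    A ↦ AB
    B ↦ AC
    C ↦ B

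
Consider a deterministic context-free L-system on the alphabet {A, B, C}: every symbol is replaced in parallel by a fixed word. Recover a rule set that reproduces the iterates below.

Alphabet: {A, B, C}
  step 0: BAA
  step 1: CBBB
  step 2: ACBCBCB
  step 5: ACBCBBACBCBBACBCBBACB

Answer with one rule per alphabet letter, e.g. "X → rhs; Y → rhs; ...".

  step 1 ⇒ step 2: CBBB ⇒ A·CB·CB·CB
    B ↦ CB
    C ↦ A
  step 0 ⇒ step 1: BAA ⇒ CB·B·B
    A ↦ B

A->B, B->CB, C->A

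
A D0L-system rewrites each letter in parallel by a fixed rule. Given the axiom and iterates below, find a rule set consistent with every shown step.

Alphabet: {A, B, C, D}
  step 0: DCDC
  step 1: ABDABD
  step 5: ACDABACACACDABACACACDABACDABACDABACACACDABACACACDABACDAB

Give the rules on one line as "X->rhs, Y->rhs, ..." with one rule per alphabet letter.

A->AC, B->AC, C->D, D->AB

  step 0 ⇒ step 1: DCDC ⇒ AB·D·AB·D
    C ↦ D
    D ↦ AB
    A ↦ AC  (constrained at step 1)
    B ↦ AC  (constrained at step 1)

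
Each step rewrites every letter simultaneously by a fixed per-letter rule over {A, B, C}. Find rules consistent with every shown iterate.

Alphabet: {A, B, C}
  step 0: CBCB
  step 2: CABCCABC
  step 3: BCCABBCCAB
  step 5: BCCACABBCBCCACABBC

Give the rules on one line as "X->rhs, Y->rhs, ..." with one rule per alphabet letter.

A->C, B->CA, C->B

  step 2 ⇒ step 3: CABCCABC ⇒ B·C·CA·B·B·C·CA·B
    A ↦ C
    B ↦ CA
    C ↦ B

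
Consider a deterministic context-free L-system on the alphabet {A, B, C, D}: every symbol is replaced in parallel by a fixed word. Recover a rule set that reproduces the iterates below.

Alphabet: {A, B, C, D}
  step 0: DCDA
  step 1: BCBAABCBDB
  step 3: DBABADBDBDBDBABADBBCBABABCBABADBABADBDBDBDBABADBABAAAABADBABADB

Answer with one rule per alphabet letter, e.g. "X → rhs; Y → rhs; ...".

  step 0 ⇒ step 1: DCDA ⇒ BCB·AA·BCB·DB
    A ↦ DB
    C ↦ AA
    D ↦ BCB
    B ↦ ABA  (constrained at step 1)

A->DB, B->ABA, C->AA, D->BCB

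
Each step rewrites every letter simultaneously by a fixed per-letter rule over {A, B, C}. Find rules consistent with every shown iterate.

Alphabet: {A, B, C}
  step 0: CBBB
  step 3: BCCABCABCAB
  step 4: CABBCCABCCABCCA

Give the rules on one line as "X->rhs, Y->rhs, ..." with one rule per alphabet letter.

  step 3 ⇒ step 4: BCCABCABCAB ⇒ CA·B·B·C·CA·B·C·CA·B·C·CA
    A ↦ C
    B ↦ CA
    C ↦ B

A->C, B->CA, C->B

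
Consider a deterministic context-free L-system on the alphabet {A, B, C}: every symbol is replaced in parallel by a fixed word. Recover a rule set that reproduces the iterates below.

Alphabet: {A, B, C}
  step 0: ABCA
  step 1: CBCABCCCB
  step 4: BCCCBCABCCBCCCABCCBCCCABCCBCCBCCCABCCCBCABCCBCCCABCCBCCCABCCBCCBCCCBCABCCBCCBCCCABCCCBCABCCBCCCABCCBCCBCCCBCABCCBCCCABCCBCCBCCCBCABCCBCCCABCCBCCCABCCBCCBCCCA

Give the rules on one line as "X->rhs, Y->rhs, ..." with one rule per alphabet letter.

  step 0 ⇒ step 1: ABCA ⇒ CB·CA·BCC·CB
    A ↦ CB
    B ↦ CA
    C ↦ BCC

A->CB, B->CA, C->BCC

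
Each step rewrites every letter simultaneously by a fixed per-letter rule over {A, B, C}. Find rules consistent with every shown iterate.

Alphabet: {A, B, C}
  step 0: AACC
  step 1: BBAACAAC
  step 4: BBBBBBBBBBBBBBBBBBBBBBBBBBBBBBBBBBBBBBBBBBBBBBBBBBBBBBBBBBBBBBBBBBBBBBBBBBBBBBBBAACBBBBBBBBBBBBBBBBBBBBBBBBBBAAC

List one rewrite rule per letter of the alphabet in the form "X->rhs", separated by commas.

  step 0 ⇒ step 1: AACC ⇒ B·B·AAC·AAC
    A ↦ B
    C ↦ AAC
    B ↦ BBB  (constrained at step 1)

A->B, B->BBB, C->AAC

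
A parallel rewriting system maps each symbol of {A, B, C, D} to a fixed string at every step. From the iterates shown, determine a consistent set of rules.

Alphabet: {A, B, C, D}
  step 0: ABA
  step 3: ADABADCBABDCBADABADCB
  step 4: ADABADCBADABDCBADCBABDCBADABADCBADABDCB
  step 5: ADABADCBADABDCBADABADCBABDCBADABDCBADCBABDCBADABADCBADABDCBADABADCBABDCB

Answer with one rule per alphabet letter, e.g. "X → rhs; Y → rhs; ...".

A->AD, B->CB, C->D, D->AB

  step 4 ⇒ step 5: ADABADCBADABDCBADCBABDCBADABADCBADABDCB ⇒ AD·AB·AD·CB·AD·AB·D·CB·AD·AB·AD·CB·AB·D·CB·AD·AB·D·CB·AD·CB·AB·D·CB·AD·AB·AD·CB·AD·AB·D·CB·AD·AB·AD·CB·AB·D·CB
    A ↦ AD
    B ↦ CB
    C ↦ D
    D ↦ AB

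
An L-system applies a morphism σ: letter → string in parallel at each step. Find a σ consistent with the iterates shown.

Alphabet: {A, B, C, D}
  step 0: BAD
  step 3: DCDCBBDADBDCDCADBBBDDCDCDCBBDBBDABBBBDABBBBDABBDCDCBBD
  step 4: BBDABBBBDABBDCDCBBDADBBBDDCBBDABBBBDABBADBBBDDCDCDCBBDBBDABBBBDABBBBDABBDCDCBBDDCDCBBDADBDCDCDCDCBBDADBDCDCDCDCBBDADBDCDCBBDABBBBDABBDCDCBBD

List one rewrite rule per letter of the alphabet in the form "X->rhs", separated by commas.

A->ADB, B->DC, C->ABB, D->BBD

  step 3 ⇒ step 4: DCDCBBDADBDCDCADBBBDDCDCDCBBDBBDABBBBDABBBBDABBDCDCBBD ⇒ BBD·ABB·BBD·ABB·DC·DC·BBD·ADB·BBD·DC·BBD·ABB·BBD·ABB·ADB·BBD·DC·DC·DC·BBD·BBD·ABB·BBD·ABB·BBD·ABB·DC·DC·BBD·DC·DC·BBD·ADB·DC·DC·DC·DC·BBD·ADB·DC·DC·DC·DC·BBD·ADB·DC·DC·BBD·ABB·BBD·ABB·DC·DC·BBD
    A ↦ ADB
    B ↦ DC
    C ↦ ABB
    D ↦ BBD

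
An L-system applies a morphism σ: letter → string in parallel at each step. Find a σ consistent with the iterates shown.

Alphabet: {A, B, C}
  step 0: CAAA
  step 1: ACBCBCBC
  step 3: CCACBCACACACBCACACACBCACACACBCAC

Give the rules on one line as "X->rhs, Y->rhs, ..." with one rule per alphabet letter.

A->BC, B->CC, C->AC

  step 0 ⇒ step 1: CAAA ⇒ AC·BC·BC·BC
    A ↦ BC
    C ↦ AC
    B ↦ CC  (constrained at step 1)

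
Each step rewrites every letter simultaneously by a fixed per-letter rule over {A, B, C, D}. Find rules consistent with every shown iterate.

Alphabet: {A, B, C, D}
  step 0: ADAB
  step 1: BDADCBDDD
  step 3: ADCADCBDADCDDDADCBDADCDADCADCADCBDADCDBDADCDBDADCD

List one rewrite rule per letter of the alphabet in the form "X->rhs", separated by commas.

A->BD, B->DD, C->D, D->ADC

  step 0 ⇒ step 1: ADAB ⇒ BD·ADC·BD·DD
    A ↦ BD
    B ↦ DD
    D ↦ ADC
    C ↦ D  (constrained at step 1)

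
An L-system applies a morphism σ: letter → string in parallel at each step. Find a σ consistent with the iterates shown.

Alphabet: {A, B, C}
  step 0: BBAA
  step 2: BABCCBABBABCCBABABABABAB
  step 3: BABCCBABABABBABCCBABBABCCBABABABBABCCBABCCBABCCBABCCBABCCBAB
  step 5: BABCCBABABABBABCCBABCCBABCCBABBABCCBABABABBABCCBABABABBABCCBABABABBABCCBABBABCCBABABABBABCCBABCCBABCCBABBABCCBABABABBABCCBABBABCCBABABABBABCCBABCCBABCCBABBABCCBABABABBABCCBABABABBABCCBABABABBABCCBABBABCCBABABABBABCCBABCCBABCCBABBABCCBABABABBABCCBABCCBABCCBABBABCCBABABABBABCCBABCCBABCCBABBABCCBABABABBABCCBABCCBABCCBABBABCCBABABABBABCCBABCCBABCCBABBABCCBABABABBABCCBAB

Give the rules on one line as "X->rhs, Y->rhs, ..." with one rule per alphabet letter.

A->CC, B->BAB, C->AB

  step 2 ⇒ step 3: BABCCBABBABCCBABABABABAB ⇒ BAB·CC·BAB·AB·AB·BAB·CC·BAB·BAB·CC·BAB·AB·AB·BAB·CC·BAB·CC·BAB·CC·BAB·CC·BAB·CC·BAB
    A ↦ CC
    B ↦ BAB
    C ↦ AB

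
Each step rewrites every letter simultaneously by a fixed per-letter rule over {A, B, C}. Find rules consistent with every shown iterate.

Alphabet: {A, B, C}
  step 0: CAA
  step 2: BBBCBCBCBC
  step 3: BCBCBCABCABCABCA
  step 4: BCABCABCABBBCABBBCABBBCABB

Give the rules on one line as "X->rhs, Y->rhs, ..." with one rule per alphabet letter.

A->BB, B->BC, C->A

  step 3 ⇒ step 4: BCBCBCABCABCABCA ⇒ BC·A·BC·A·BC·A·BB·BC·A·BB·BC·A·BB·BC·A·BB
    A ↦ BB
    B ↦ BC
    C ↦ A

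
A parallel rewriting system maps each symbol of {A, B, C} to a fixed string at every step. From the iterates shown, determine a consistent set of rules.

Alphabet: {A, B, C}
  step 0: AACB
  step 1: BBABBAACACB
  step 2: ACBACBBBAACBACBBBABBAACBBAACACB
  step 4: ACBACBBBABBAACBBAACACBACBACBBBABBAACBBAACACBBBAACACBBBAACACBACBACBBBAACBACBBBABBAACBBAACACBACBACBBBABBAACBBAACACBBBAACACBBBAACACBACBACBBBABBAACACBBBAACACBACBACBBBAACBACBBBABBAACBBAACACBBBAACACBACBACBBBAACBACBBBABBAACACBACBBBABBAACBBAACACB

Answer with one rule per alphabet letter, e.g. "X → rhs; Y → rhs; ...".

  step 1 ⇒ step 2: BBABBAACACB ⇒ ACB·ACB·BBA·ACB·ACB·BBA·BBA·AC·BBA·AC·ACB
    A ↦ BBA
    B ↦ ACB
    C ↦ AC

A->BBA, B->ACB, C->AC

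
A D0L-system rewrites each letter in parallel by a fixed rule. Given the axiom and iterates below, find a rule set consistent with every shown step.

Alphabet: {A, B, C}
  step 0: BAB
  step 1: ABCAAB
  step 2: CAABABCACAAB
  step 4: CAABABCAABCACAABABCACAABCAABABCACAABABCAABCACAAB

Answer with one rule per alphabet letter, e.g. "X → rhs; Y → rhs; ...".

A->CA, B->AB, C->AB

  step 1 ⇒ step 2: ABCAAB ⇒ CA·AB·AB·CA·CA·AB
    A ↦ CA
    B ↦ AB
    C ↦ AB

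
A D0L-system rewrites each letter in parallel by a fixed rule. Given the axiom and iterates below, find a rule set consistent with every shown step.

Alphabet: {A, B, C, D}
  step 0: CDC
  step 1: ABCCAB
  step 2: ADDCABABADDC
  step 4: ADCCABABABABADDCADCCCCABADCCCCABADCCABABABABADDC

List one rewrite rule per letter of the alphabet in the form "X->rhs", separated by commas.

A->AD, B->DC, C->AB, D->CC

  step 1 ⇒ step 2: ABCCAB ⇒ AD·DC·AB·AB·AD·DC
    A ↦ AD
    B ↦ DC
    C ↦ AB
  step 0 ⇒ step 1: CDC ⇒ AB·CC·AB
    D ↦ CC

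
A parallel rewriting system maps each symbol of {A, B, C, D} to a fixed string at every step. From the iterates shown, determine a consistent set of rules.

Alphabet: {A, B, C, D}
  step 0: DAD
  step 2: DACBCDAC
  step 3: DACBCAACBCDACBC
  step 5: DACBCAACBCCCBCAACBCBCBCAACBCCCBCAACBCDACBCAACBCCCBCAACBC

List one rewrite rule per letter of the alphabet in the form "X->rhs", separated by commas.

A->C, B->AAC, C->BC, D->DA

  step 2 ⇒ step 3: DACBCDAC ⇒ DA·C·BC·AAC·BC·DA·C·BC
    A ↦ C
    B ↦ AAC
    C ↦ BC
    D ↦ DA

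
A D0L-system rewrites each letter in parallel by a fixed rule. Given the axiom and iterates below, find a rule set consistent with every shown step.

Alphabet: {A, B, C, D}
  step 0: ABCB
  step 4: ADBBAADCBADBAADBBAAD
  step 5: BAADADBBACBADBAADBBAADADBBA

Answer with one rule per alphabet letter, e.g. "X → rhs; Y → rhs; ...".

  step 4 ⇒ step 5: ADBBAADCBADBAADBBAAD ⇒ B·A·AD·AD·B·B·A·CB·AD·B·A·AD·B·B·A·AD·AD·B·B·A
    A ↦ B
    B ↦ AD
    C ↦ CB
    D ↦ A

A->B, B->AD, C->CB, D->A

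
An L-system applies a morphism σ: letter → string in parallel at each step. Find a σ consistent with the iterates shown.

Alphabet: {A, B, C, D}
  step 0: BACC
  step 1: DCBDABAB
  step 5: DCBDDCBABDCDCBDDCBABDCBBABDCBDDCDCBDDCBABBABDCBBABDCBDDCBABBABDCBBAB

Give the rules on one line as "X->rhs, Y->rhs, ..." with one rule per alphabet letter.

  step 0 ⇒ step 1: BACC ⇒ DC·BD·AB·AB
    A ↦ BD
    B ↦ DC
    C ↦ AB
    D ↦ B  (constrained at step 1)

A->BD, B->DC, C->AB, D->B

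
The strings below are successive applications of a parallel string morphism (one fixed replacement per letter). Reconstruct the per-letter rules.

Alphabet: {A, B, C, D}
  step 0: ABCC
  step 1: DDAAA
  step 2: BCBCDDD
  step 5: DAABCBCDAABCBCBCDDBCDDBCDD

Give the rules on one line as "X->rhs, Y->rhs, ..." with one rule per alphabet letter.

  step 1 ⇒ step 2: DDAAA ⇒ BC·BC·D·D·D
    A ↦ D
    D ↦ BC
  step 0 ⇒ step 1: ABCC ⇒ D·DA·A·A
    B ↦ DA
  step 0 ⇒ step 1: ABCC ⇒ D·DA·A·A
    C ↦ A

A->D, B->DA, C->A, D->BC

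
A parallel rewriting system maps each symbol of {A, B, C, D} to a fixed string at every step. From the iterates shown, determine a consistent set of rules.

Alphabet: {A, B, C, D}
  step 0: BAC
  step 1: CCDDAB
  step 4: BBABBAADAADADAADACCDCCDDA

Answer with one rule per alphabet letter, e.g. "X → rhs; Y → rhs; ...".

  step 0 ⇒ step 1: BAC ⇒ CCD·DA·B
    A ↦ DA
    B ↦ CCD
    C ↦ B
    D ↦ A  (constrained at step 1)

A->DA, B->CCD, C->B, D->A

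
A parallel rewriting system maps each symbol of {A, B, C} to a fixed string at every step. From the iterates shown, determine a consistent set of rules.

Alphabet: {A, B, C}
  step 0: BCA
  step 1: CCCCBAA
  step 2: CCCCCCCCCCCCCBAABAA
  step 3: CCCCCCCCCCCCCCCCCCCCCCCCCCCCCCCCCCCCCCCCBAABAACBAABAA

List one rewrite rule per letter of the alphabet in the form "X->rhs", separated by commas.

A->BAA, B->C, C->CCC

  step 2 ⇒ step 3: CCCCCCCCCCCCCBAABAA ⇒ CCC·CCC·CCC·CCC·CCC·CCC·CCC·CCC·CCC·CCC·CCC·CCC·CCC·C·BAA·BAA·C·BAA·BAA
    A ↦ BAA
    B ↦ C
    C ↦ CCC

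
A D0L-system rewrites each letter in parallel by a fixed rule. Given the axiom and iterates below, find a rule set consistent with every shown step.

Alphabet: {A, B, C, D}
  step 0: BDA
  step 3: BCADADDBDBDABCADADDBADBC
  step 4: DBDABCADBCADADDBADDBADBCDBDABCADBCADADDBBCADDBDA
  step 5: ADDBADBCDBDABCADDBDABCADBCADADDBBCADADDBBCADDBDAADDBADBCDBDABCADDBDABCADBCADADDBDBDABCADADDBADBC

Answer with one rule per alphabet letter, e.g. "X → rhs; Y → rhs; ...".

  step 4 ⇒ step 5: DBDABCADBCADADDBADDBADBCDBDABCADBCADADDBBCADDBDA ⇒ AD·DB·AD·BC·DB·DA·BC·AD·DB·DA·BC·AD·BC·AD·AD·DB·BC·AD·AD·DB·BC·AD·DB·DA·AD·DB·AD·BC·DB·DA·BC·AD·DB·DA·BC·AD·BC·AD·AD·DB·DB·DA·BC·AD·AD·DB·AD·BC
    A ↦ BC
    B ↦ DB
    C ↦ DA
    D ↦ AD

A->BC, B->DB, C->DA, D->AD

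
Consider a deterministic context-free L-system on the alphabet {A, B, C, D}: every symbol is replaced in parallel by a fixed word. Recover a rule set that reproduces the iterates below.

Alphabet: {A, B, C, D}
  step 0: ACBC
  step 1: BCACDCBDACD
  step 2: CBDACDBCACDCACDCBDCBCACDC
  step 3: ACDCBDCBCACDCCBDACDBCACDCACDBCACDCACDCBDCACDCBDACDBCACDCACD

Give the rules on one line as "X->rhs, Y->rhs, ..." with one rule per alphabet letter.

  step 2 ⇒ step 3: CBDACDBCACDCACDCBDCBCACDC ⇒ ACD·CBD·C·BC·ACD·C·CBD·ACD·BC·ACD·C·ACD·BC·ACD·C·ACD·CBD·C·ACD·CBD·ACD·BC·ACD·C·ACD
    A ↦ BC
    B ↦ CBD
    C ↦ ACD
    D ↦ C

A->BC, B->CBD, C->ACD, D->C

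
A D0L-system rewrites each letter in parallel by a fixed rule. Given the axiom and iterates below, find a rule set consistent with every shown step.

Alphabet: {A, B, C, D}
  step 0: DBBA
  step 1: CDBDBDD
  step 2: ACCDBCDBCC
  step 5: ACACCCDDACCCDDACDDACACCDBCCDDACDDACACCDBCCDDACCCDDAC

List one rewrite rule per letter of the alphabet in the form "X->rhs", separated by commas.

A->DD, B->DB, C->AC, D->C

  step 1 ⇒ step 2: CDBDBDD ⇒ AC·C·DB·C·DB·C·C
    B ↦ DB
    C ↦ AC
    D ↦ C
  step 0 ⇒ step 1: DBBA ⇒ C·DB·DB·DD
    A ↦ DD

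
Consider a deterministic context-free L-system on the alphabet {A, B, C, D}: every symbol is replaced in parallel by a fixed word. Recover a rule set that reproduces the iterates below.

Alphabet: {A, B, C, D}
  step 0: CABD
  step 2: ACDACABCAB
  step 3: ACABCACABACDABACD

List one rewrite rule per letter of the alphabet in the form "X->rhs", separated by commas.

A->AC, B->D, C->AB, D->C

  step 2 ⇒ step 3: ACDACABCAB ⇒ AC·AB·C·AC·AB·AC·D·AB·AC·D
    A ↦ AC
    B ↦ D
    C ↦ AB
    D ↦ C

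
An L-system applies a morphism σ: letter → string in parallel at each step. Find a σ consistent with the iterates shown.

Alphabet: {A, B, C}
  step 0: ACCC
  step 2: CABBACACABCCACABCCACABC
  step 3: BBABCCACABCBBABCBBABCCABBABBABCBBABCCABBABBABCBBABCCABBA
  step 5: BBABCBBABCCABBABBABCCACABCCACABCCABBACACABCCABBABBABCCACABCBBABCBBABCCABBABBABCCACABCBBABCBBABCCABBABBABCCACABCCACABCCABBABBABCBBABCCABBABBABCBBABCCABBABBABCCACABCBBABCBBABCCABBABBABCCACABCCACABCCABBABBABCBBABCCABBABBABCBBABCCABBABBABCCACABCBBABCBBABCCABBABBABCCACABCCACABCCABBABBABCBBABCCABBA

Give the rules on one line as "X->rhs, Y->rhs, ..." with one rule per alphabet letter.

  step 2 ⇒ step 3: CABBACACABCCACABCCACABC ⇒ BBA·BC·CA·CA·BC·BBA·BC·BBA·BC·CA·BBA·BBA·BC·BBA·BC·CA·BBA·BBA·BC·BBA·BC·CA·BBA
    A ↦ BC
    B ↦ CA
    C ↦ BBA

A->BC, B->CA, C->BBA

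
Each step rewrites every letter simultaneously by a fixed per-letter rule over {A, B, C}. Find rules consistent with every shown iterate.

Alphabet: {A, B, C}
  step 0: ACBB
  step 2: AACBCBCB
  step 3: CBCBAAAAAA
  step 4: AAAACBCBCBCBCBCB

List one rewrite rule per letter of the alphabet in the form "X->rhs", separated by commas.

  step 3 ⇒ step 4: CBCBAAAAAA ⇒ A·A·A·A·CB·CB·CB·CB·CB·CB
    A ↦ CB
    B ↦ A
    C ↦ A

A->CB, B->A, C->A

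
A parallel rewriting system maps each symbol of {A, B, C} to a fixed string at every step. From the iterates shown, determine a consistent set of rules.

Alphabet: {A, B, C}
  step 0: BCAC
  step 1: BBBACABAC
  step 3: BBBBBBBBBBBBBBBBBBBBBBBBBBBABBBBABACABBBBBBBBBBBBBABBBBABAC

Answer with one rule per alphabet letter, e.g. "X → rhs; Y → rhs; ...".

  step 0 ⇒ step 1: BCAC ⇒ BBB·AC·AB·AC
    A ↦ AB
    B ↦ BBB
    C ↦ AC

A->AB, B->BBB, C->AC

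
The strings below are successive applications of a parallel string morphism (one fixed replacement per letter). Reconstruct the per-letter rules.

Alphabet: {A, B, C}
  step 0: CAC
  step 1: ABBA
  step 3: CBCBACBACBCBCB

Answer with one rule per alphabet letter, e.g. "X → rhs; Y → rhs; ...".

A->BB, B->CB, C->A

  step 0 ⇒ step 1: CAC ⇒ A·BB·A
    A ↦ BB
    C ↦ A
    B ↦ CB  (constrained at step 1)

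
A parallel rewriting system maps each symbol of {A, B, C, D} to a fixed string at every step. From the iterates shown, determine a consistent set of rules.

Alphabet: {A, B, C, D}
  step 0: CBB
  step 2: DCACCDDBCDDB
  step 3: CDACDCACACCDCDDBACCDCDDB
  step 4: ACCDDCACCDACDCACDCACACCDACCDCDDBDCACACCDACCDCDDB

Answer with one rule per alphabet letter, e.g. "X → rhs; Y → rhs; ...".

A->DC, B->DB, C->AC, D->CD

  step 3 ⇒ step 4: CDACDCACACCDCDDBACCDCDDB ⇒ AC·CD·DC·AC·CD·AC·DC·AC·DC·AC·AC·CD·AC·CD·CD·DB·DC·AC·AC·CD·AC·CD·CD·DB
    A ↦ DC
    B ↦ DB
    C ↦ AC
    D ↦ CD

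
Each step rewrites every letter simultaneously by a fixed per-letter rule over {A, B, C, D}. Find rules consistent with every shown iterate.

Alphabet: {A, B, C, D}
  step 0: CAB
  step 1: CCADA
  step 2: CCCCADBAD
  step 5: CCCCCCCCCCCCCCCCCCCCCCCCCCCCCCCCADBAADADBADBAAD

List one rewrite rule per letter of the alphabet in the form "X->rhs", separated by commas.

A->AD, B->A, C->CC, D->B

  step 1 ⇒ step 2: CCADA ⇒ CC·CC·AD·B·AD
    A ↦ AD
    C ↦ CC
    D ↦ B
  step 0 ⇒ step 1: CAB ⇒ CC·AD·A
    B ↦ A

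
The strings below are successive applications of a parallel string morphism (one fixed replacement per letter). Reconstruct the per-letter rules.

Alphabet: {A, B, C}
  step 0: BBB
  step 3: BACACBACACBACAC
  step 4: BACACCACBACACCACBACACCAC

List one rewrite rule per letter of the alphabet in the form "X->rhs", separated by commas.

  step 3 ⇒ step 4: BACACBACACBACAC ⇒ BA·C·AC·C·AC·BA·C·AC·C·AC·BA·C·AC·C·AC
    A ↦ C
    B ↦ BA
    C ↦ AC

A->C, B->BA, C->AC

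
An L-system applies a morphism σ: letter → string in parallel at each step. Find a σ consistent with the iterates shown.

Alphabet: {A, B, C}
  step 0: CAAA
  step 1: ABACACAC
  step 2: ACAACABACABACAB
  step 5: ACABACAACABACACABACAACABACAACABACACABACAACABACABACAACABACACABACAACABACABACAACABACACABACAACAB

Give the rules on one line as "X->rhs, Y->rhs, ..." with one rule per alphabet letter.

  step 1 ⇒ step 2: ABACACAC ⇒ AC·A·AC·AB·AC·AB·AC·AB
    A ↦ AC
    B ↦ A
    C ↦ AB

A->AC, B->A, C->AB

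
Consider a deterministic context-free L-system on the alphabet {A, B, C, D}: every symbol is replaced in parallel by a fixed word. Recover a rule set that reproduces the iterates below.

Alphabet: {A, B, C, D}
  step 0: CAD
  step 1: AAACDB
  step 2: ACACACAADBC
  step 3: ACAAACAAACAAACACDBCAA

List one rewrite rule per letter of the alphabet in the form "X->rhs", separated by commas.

  step 2 ⇒ step 3: ACACACAADBC ⇒ AC·AA·AC·AA·AC·AA·AC·AC·DB·C·AA
    A ↦ AC
    B ↦ C
    C ↦ AA
    D ↦ DB

A->AC, B->C, C->AA, D->DB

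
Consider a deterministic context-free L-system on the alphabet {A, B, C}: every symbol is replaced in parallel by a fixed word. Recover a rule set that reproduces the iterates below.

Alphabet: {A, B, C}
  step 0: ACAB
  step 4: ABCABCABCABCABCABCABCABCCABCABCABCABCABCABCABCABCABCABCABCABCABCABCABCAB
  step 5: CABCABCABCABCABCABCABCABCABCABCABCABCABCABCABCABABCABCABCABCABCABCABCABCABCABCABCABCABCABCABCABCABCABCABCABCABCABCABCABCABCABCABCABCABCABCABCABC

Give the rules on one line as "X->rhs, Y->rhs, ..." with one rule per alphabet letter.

A->CAB, B->C, C->AB

  step 4 ⇒ step 5: ABCABCABCABCABCABCABCABCCABCABCABCABCABCABCABCABCABCABCABCABCABCABCABCAB ⇒ CAB·C·AB·CAB·C·AB·CAB·C·AB·CAB·C·AB·CAB·C·AB·CAB·C·AB·CAB·C·AB·CAB·C·AB·AB·CAB·C·AB·CAB·C·AB·CAB·C·AB·CAB·C·AB·CAB·C·AB·CAB·C·AB·CAB·C·AB·CAB·C·AB·CAB·C·AB·CAB·C·AB·CAB·C·AB·CAB·C·AB·CAB·C·AB·CAB·C·AB·CAB·C·AB·CAB·C
    A ↦ CAB
    B ↦ C
    C ↦ AB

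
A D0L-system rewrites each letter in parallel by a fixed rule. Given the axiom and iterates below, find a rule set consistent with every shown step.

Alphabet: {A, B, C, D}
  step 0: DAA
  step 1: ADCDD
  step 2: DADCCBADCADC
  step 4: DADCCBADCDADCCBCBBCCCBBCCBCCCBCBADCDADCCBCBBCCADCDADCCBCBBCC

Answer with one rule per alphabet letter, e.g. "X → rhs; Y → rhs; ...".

A->D, B->BCC, C->CB, D->ADC

  step 1 ⇒ step 2: ADCDD ⇒ D·ADC·CB·ADC·ADC
    A ↦ D
    C ↦ CB
    D ↦ ADC
    B ↦ BCC  (constrained at step 2)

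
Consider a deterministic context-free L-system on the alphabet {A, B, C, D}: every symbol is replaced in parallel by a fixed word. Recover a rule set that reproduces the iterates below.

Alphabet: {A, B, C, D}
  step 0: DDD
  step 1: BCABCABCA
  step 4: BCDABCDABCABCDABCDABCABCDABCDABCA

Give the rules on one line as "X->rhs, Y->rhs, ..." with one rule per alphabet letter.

  step 0 ⇒ step 1: DDD ⇒ BCA·BCA·BCA
    D ↦ BCA
    A ↦ B  (constrained at step 1)
    B ↦ CD  (constrained at step 1)
    C ↦ A  (constrained at step 1)

A->B, B->CD, C->A, D->BCA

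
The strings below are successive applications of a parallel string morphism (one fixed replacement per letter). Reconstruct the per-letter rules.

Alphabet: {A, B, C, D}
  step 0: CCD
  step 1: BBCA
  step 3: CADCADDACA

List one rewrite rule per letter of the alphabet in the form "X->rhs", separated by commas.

  step 0 ⇒ step 1: CCD ⇒ B·B·CA
    C ↦ B
    D ↦ CA
    A ↦ D  (constrained at step 1)
    B ↦ DA  (constrained at step 1)

A->D, B->DA, C->B, D->CA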